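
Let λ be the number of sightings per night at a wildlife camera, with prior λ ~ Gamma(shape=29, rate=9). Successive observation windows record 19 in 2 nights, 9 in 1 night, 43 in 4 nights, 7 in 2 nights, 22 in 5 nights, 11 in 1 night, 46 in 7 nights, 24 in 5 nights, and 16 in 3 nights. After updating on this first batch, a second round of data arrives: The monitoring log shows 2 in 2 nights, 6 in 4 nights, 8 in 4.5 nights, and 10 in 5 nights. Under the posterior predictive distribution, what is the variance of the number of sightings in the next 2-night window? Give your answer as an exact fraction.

113904/11881

Total count: 19 + 9 + 43 + 7 + 22 + 11 + 46 + 24 + 16 = 197.
Total exposure: 2 + 1 + 4 + 2 + 5 + 1 + 7 + 5 + 3 = 30 nights.
After the first batch: Gamma(29 + 197, 9 + 30) = Gamma(226, 39).
Total count: 2 + 6 + 8 + 10 = 26.
Total exposure: 2 + 4 + 4.5 + 5 = 15.5 nights.
After the second batch: Gamma(226 + 26, 39 + 15.5) = Gamma(252, 109/2).
The posterior predictive for a window of length T is Negative Binomial with variance T·α'·(β'+T)/β'² = 2·252·(113/2)/(11881/4) = 113904/11881.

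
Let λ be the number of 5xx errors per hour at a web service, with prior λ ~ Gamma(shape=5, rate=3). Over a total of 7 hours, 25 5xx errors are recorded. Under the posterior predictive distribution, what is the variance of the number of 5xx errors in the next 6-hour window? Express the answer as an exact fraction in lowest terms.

Total count 25 over total exposure 7 hours.
Posterior: α' = 5 + 25 = 30, β' = 3 + 7 = 10.
The posterior predictive for a window of length T is Negative Binomial with variance T·α'·(β'+T)/β'² = 6·30·16/100 = 144/5.

144/5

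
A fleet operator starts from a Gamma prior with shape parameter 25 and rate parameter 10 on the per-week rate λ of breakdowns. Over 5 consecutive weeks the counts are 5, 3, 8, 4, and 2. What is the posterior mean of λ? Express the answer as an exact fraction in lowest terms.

Total count: 5 + 3 + 8 + 4 + 2 = 22.
Total exposure: 5 weeks.
Posterior: α' = 25 + 22 = 47, β' = 10 + 5 = 15.
Posterior mean = α'/β' = 47/15.

47/15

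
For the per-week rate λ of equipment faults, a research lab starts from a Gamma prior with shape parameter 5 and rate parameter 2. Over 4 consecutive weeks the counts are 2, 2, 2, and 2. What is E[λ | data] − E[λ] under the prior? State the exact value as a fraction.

-1/3

Total count: 2 + 2 + 2 + 2 = 8.
Total exposure: 4 weeks.
Posterior: α' = 5 + 8 = 13, β' = 2 + 4 = 6.
Posterior mean = 13/6 = 13/6; prior mean = 5/2 = 5/2. Difference = 13/6 − 5/2 = -1/3.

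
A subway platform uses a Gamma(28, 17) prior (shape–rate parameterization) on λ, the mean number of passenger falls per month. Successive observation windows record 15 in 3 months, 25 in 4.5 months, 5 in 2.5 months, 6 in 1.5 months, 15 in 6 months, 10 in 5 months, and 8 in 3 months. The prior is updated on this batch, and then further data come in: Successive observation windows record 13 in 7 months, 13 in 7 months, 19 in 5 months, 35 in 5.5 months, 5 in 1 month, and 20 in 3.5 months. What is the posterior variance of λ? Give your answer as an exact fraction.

Total count: 15 + 25 + 5 + 6 + 15 + 10 + 8 = 84.
Total exposure: 3 + 4.5 + 2.5 + 1.5 + 6 + 5 + 3 = 25.5 months.
After the first batch: Gamma(28 + 84, 17 + 25.5) = Gamma(112, 85/2).
Total count: 13 + 13 + 19 + 35 + 5 + 20 = 105.
Total exposure: 7 + 7 + 5 + 5.5 + 1 + 3.5 = 29 months.
After the second batch: Gamma(112 + 105, 85/2 + 29) = Gamma(217, 143/2).
Posterior variance = α'/β'² = 217/(20449/4) = 868/20449.

868/20449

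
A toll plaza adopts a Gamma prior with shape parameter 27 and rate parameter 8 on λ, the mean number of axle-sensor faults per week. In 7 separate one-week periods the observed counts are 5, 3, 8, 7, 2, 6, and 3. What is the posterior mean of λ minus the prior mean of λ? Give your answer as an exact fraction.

Total count: 5 + 3 + 8 + 7 + 2 + 6 + 3 = 34.
Total exposure: 7 weeks.
Gamma(α, β) with Poisson data over total exposure Σt gives posterior Gamma(α+Σx, β+Σt) = Gamma(61, 15).
Posterior mean = 61/15 = 61/15; prior mean = 27/8 = 27/8. Difference = 61/15 − 27/8 = 83/120.

83/120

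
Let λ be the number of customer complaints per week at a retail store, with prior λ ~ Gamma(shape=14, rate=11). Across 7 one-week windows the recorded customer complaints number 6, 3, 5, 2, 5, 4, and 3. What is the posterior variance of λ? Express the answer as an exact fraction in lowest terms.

7/54

Total count: 6 + 3 + 5 + 2 + 5 + 4 + 3 = 28.
Total exposure: 7 weeks.
The Gamma prior is conjugate for the Poisson rate, so λ | data ~ Gamma(14+28, 11+7) = Gamma(42, 18).
Posterior variance = α'/β'² = 42/324 = 7/54.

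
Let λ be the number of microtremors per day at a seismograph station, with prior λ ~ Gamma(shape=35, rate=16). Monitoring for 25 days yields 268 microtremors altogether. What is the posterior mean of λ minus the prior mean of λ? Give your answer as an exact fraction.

3413/656

Total count 268 over total exposure 25 days.
Gamma(α, β) with Poisson data over total exposure Σt gives posterior Gamma(α+Σx, β+Σt) = Gamma(303, 41).
Posterior mean = 303/41 = 303/41; prior mean = 35/16 = 35/16. Difference = 303/41 − 35/16 = 3413/656.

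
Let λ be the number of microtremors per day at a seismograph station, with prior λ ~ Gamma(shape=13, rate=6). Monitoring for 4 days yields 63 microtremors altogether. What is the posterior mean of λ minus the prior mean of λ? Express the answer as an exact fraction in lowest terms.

163/30

Total count 63 over total exposure 4 days.
Conjugate update: add total count to the shape and total exposure to the rate, giving Gamma(76, 10).
Posterior mean = 76/10 = 38/5; prior mean = 13/6 = 13/6. Difference = 38/5 − 13/6 = 163/30.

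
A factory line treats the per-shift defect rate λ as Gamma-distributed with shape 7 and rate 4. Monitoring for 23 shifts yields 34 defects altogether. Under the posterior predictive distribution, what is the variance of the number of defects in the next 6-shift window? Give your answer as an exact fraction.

Total count 34 over total exposure 23 shifts.
By Gamma–Poisson conjugacy, the posterior is Gamma(α + Σx, β + Σt) = Gamma(7 + 34, 4 + 23) = Gamma(41, 27).
The posterior predictive for a window of length T is Negative Binomial with variance T·α'·(β'+T)/β'² = 6·41·33/729 = 902/81.

902/81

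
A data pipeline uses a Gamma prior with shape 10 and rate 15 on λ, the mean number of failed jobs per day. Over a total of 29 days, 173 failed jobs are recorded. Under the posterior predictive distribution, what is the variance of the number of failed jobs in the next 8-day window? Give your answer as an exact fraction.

Total count 173 over total exposure 29 days.
Conjugate update: add total count to the shape and total exposure to the rate, giving Gamma(183, 44).
The posterior predictive for a window of length T is Negative Binomial with variance T·α'·(β'+T)/β'² = 8·183·52/1936 = 4758/121.

4758/121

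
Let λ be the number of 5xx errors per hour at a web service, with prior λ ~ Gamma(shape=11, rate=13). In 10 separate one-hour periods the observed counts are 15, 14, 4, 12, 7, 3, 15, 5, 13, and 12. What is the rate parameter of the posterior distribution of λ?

Total count: 15 + 14 + 4 + 12 + 7 + 3 + 15 + 5 + 13 + 12 = 100.
Total exposure: 10 hours.
Gamma(α, β) with Poisson data over total exposure Σt gives posterior Gamma(α+Σx, β+Σt) = Gamma(111, 23).

23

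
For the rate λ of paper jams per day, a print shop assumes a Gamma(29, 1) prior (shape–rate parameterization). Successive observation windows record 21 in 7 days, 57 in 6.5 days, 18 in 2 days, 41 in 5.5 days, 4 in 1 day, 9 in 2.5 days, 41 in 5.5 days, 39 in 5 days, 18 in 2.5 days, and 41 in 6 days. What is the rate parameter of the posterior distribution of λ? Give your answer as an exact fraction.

Total count: 21 + 57 + 18 + 41 + 4 + 9 + 41 + 39 + 18 + 41 = 289.
Total exposure: 7 + 6.5 + 2 + 5.5 + 1 + 2.5 + 5.5 + 5 + 2.5 + 6 = 43.5 days.
Posterior: α' = 29 + 289 = 318, β' = 1 + 43.5 = 89/2.

89/2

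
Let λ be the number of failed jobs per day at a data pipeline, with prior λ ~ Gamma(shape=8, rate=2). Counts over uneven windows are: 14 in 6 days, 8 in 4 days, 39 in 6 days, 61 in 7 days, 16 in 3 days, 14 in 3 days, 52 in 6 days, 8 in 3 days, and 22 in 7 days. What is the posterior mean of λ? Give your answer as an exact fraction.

242/47

Total count: 14 + 8 + 39 + 61 + 16 + 14 + 52 + 8 + 22 = 234.
Total exposure: 6 + 4 + 6 + 7 + 3 + 3 + 6 + 3 + 7 = 45 days.
Gamma(α, β) with Poisson data over total exposure Σt gives posterior Gamma(α+Σx, β+Σt) = Gamma(242, 47).
Posterior mean = α'/β' = 242/47.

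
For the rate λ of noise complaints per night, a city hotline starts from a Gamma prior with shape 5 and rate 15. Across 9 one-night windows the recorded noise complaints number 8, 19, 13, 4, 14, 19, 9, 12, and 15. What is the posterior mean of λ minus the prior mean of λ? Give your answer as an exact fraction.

55/12

Total count: 8 + 19 + 13 + 4 + 14 + 19 + 9 + 12 + 15 = 113.
Total exposure: 9 nights.
By Gamma–Poisson conjugacy, the posterior is Gamma(α + Σx, β + Σt) = Gamma(5 + 113, 15 + 9) = Gamma(118, 24).
Posterior mean = 118/24 = 59/12; prior mean = 5/15 = 1/3. Difference = 59/12 − 1/3 = 55/12.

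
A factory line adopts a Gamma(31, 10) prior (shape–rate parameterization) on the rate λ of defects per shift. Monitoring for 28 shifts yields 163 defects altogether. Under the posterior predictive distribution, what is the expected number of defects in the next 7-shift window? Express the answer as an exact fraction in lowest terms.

679/19

Total count 163 over total exposure 28 shifts.
Posterior: α' = 31 + 163 = 194, β' = 10 + 28 = 38.
Predictive mean over a 7-shift window = T·E[λ|data] = 7·194/38 = 679/19.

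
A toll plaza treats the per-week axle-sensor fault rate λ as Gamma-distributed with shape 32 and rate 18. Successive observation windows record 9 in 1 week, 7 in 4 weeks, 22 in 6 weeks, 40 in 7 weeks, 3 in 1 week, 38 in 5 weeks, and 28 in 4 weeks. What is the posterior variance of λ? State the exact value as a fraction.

179/2116

Total count: 9 + 7 + 22 + 40 + 3 + 38 + 28 = 147.
Total exposure: 1 + 4 + 6 + 7 + 1 + 5 + 4 = 28 weeks.
By Gamma–Poisson conjugacy, the posterior is Gamma(α + Σx, β + Σt) = Gamma(32 + 147, 18 + 28) = Gamma(179, 46).
Posterior variance = α'/β'² = 179/2116.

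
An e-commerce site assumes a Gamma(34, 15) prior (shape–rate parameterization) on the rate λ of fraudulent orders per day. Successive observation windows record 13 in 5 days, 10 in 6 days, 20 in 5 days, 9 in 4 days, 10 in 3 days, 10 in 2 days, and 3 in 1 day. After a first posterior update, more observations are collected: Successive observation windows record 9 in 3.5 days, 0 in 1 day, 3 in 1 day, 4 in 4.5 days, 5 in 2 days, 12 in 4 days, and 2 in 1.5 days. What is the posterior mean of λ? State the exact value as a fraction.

Total count: 13 + 10 + 20 + 9 + 10 + 10 + 3 = 75.
Total exposure: 5 + 6 + 5 + 4 + 3 + 2 + 1 = 26 days.
After the first batch: Gamma(34 + 75, 15 + 26) = Gamma(109, 41).
Total count: 9 + 0 + 3 + 4 + 5 + 12 + 2 = 35.
Total exposure: 3.5 + 1 + 1 + 4.5 + 2 + 4 + 1.5 = 17.5 days.
After the second batch: Gamma(109 + 35, 41 + 17.5) = Gamma(144, 117/2).
Posterior mean = α'/β' = 144/(117/2) = 32/13.

32/13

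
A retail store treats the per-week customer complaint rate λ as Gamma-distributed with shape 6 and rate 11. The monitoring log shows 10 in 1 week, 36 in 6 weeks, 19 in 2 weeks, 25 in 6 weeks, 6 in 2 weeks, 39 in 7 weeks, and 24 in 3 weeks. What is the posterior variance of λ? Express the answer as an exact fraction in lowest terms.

165/1444

Total count: 10 + 36 + 19 + 25 + 6 + 39 + 24 = 159.
Total exposure: 1 + 6 + 2 + 6 + 2 + 7 + 3 = 27 weeks.
By Gamma–Poisson conjugacy, the posterior is Gamma(α + Σx, β + Σt) = Gamma(6 + 159, 11 + 27) = Gamma(165, 38).
Posterior variance = α'/β'² = 165/1444.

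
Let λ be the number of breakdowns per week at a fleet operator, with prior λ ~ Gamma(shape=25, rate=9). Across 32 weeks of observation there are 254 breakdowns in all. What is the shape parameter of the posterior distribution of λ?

Total count 254 over total exposure 32 weeks.
Posterior: α' = 25 + 254 = 279, β' = 9 + 32 = 41.

279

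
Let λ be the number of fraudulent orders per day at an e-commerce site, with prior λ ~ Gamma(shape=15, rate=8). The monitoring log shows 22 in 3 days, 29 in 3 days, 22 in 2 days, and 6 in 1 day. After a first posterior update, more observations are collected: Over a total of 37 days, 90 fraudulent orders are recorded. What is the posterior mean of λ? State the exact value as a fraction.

Total count: 22 + 29 + 22 + 6 = 79.
Total exposure: 3 + 3 + 2 + 1 = 9 days.
After the first batch: Gamma(15 + 79, 8 + 9) = Gamma(94, 17).
Total count 90 over total exposure 37 days.
After the second batch: Gamma(94 + 90, 17 + 37) = Gamma(184, 54).
Posterior mean = α'/β' = 184/54 = 92/27.

92/27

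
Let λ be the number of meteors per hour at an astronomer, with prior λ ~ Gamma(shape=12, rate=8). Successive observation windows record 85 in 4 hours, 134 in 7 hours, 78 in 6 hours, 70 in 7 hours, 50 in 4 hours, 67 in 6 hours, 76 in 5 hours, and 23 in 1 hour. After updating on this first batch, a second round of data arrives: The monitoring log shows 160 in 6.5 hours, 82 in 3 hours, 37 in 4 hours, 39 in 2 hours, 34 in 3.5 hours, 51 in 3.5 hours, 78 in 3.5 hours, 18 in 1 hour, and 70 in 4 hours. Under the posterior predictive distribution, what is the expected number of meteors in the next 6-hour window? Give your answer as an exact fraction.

Total count: 85 + 134 + 78 + 70 + 50 + 67 + 76 + 23 = 583.
Total exposure: 4 + 7 + 6 + 7 + 4 + 6 + 5 + 1 = 40 hours.
After the first batch: Gamma(12 + 583, 8 + 40) = Gamma(595, 48).
Total count: 160 + 82 + 37 + 39 + 34 + 51 + 78 + 18 + 70 = 569.
Total exposure: 6.5 + 3 + 4 + 2 + 3.5 + 3.5 + 3.5 + 1 + 4 = 31 hours.
After the second batch: Gamma(595 + 569, 48 + 31) = Gamma(1164, 79).
Predictive mean over a 6-hour window = T·E[λ|data] = 6·1164/79 = 6984/79.

6984/79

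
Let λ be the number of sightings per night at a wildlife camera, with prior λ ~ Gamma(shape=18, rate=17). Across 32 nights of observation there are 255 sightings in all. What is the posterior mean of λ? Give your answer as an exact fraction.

Total count 255 over total exposure 32 nights.
The Gamma prior is conjugate for the Poisson rate, so λ | data ~ Gamma(18+255, 17+32) = Gamma(273, 49).
Posterior mean = α'/β' = 273/49 = 39/7.

39/7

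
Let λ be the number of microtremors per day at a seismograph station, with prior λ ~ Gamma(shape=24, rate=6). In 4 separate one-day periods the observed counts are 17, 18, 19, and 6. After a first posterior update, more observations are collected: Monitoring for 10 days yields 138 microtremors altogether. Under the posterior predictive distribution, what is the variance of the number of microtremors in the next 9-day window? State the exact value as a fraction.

Total count: 17 + 18 + 19 + 6 = 60.
Total exposure: 4 days.
After the first batch: Gamma(24 + 60, 6 + 4) = Gamma(84, 10).
Total count 138 over total exposure 10 days.
After the second batch: Gamma(84 + 138, 10 + 10) = Gamma(222, 20).
The posterior predictive for a window of length T is Negative Binomial with variance T·α'·(β'+T)/β'² = 9·222·29/400 = 28971/200.

28971/200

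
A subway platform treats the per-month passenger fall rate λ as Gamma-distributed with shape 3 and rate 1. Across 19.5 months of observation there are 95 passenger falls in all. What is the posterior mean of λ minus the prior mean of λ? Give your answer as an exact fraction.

Total count 95 over total exposure 19.5 months.
Conjugate update: add total count to the shape and total exposure to the rate, giving Gamma(98, 41/2).
Posterior mean = 98/(41/2) = 196/41; prior mean = 3/1 = 3. Difference = 196/41 − 3 = 73/41.

73/41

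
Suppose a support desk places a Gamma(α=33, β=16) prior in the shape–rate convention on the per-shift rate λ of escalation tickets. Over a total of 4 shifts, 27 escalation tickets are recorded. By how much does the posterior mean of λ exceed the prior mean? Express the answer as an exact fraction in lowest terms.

Total count 27 over total exposure 4 shifts.
Gamma(α, β) with Poisson data over total exposure Σt gives posterior Gamma(α+Σx, β+Σt) = Gamma(60, 20).
Posterior mean = 60/20 = 3; prior mean = 33/16 = 33/16. Difference = 3 − 33/16 = 15/16.

15/16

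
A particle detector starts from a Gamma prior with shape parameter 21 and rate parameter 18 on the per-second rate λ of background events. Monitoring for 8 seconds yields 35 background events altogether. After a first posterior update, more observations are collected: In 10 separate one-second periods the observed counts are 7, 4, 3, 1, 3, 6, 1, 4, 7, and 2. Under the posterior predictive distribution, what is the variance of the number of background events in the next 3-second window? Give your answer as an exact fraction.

611/72

Total count 35 over total exposure 8 seconds.
After the first batch: Gamma(21 + 35, 18 + 8) = Gamma(56, 26).
Total count: 7 + 4 + 3 + 1 + 3 + 6 + 1 + 4 + 7 + 2 = 38.
Total exposure: 10 seconds.
After the second batch: Gamma(56 + 38, 26 + 10) = Gamma(94, 36).
The posterior predictive for a window of length T is Negative Binomial with variance T·α'·(β'+T)/β'² = 3·94·39/1296 = 611/72.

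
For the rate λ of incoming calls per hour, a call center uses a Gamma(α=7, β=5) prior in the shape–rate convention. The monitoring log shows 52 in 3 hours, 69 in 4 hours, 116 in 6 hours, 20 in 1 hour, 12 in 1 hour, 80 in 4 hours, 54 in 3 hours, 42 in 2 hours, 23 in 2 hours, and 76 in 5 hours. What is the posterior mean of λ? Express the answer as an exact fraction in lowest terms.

Total count: 52 + 69 + 116 + 20 + 12 + 80 + 54 + 42 + 23 + 76 = 544.
Total exposure: 3 + 4 + 6 + 1 + 1 + 4 + 3 + 2 + 2 + 5 = 31 hours.
Conjugate update: add total count to the shape and total exposure to the rate, giving Gamma(551, 36).
Posterior mean = α'/β' = 551/36.

551/36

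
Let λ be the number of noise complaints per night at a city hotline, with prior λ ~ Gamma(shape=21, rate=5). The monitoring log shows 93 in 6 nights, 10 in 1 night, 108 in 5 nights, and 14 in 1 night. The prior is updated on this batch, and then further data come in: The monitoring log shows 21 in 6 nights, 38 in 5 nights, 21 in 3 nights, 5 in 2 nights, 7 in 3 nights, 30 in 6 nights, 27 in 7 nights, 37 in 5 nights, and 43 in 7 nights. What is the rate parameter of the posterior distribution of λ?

62

Total count: 93 + 10 + 108 + 14 = 225.
Total exposure: 6 + 1 + 5 + 1 = 13 nights.
After the first batch: Gamma(21 + 225, 5 + 13) = Gamma(246, 18).
Total count: 21 + 38 + 21 + 5 + 7 + 30 + 27 + 37 + 43 = 229.
Total exposure: 6 + 5 + 3 + 2 + 3 + 6 + 7 + 5 + 7 = 44 nights.
After the second batch: Gamma(246 + 229, 18 + 44) = Gamma(475, 62).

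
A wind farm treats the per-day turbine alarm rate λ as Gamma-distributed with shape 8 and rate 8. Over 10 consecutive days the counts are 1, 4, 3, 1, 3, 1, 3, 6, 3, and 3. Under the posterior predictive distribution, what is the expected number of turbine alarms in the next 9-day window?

Total count: 1 + 4 + 3 + 1 + 3 + 1 + 3 + 6 + 3 + 3 = 28.
Total exposure: 10 days.
The Gamma prior is conjugate for the Poisson rate, so λ | data ~ Gamma(8+28, 8+10) = Gamma(36, 18).
Predictive mean over a 9-day window = T·E[λ|data] = 9·36/18 = 18.

18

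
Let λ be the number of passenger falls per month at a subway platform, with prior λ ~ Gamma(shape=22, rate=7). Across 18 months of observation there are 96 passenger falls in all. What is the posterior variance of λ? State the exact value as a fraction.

Total count 96 over total exposure 18 months.
The Gamma prior is conjugate for the Poisson rate, so λ | data ~ Gamma(22+96, 7+18) = Gamma(118, 25).
Posterior variance = α'/β'² = 118/625.

118/625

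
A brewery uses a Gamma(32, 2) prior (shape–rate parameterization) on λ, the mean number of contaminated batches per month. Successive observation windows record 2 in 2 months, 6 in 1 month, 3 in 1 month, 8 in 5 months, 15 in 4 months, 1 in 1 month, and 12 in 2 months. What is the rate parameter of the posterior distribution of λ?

18

Total count: 2 + 6 + 3 + 8 + 15 + 1 + 12 = 47.
Total exposure: 2 + 1 + 1 + 5 + 4 + 1 + 2 = 16 months.
Conjugate update: add total count to the shape and total exposure to the rate, giving Gamma(79, 18).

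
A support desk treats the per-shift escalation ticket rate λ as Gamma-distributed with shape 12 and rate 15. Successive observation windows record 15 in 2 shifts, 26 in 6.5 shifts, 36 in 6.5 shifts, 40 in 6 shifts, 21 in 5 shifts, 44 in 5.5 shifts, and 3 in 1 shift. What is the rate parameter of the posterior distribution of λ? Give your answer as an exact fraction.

95/2

Total count: 15 + 26 + 36 + 40 + 21 + 44 + 3 = 185.
Total exposure: 2 + 6.5 + 6.5 + 6 + 5 + 5.5 + 1 = 32.5 shifts.
The Gamma prior is conjugate for the Poisson rate, so λ | data ~ Gamma(12+185, 15+32.5) = Gamma(197, 95/2).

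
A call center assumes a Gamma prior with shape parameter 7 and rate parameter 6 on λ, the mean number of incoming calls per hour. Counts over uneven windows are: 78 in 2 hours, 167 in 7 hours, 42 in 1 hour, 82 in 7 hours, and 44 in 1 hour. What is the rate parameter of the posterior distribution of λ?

24

Total count: 78 + 167 + 42 + 82 + 44 = 413.
Total exposure: 2 + 7 + 1 + 7 + 1 = 18 hours.
Posterior: α' = 7 + 413 = 420, β' = 6 + 18 = 24.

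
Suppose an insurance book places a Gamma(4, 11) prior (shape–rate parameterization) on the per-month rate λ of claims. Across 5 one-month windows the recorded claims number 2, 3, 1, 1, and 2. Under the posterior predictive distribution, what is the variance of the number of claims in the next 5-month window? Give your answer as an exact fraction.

Total count: 2 + 3 + 1 + 1 + 2 = 9.
Total exposure: 5 months.
By Gamma–Poisson conjugacy, the posterior is Gamma(α + Σx, β + Σt) = Gamma(4 + 9, 11 + 5) = Gamma(13, 16).
The posterior predictive for a window of length T is Negative Binomial with variance T·α'·(β'+T)/β'² = 5·13·21/256 = 1365/256.

1365/256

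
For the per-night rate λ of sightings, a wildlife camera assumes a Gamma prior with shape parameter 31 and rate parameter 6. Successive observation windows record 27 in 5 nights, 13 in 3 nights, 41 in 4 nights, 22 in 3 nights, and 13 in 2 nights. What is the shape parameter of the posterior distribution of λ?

Total count: 27 + 13 + 41 + 22 + 13 = 116.
Total exposure: 5 + 3 + 4 + 3 + 2 = 17 nights.
Conjugate update: add total count to the shape and total exposure to the rate, giving Gamma(147, 23).

147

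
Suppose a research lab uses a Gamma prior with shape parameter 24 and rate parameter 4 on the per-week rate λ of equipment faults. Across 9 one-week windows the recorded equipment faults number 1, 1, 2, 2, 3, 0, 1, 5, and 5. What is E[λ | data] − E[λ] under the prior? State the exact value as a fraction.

-34/13

Total count: 1 + 1 + 2 + 2 + 3 + 0 + 1 + 5 + 5 = 20.
Total exposure: 9 weeks.
By Gamma–Poisson conjugacy, the posterior is Gamma(α + Σx, β + Σt) = Gamma(24 + 20, 4 + 9) = Gamma(44, 13).
Posterior mean = 44/13 = 44/13; prior mean = 24/4 = 6. Difference = 44/13 − 6 = -34/13.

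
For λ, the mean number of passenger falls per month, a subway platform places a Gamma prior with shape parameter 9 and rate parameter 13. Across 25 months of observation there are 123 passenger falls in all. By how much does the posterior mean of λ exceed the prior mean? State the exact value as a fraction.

687/247

Total count 123 over total exposure 25 months.
Gamma(α, β) with Poisson data over total exposure Σt gives posterior Gamma(α+Σx, β+Σt) = Gamma(132, 38).
Posterior mean = 132/38 = 66/19; prior mean = 9/13 = 9/13. Difference = 66/19 − 9/13 = 687/247.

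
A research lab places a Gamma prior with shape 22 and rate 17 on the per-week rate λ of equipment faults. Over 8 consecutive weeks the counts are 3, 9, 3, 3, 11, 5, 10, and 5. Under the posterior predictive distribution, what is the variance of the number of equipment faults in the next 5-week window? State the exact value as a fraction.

Total count: 3 + 9 + 3 + 3 + 11 + 5 + 10 + 5 = 49.
Total exposure: 8 weeks.
Conjugate update: add total count to the shape and total exposure to the rate, giving Gamma(71, 25).
The posterior predictive for a window of length T is Negative Binomial with variance T·α'·(β'+T)/β'² = 5·71·30/625 = 426/25.

426/25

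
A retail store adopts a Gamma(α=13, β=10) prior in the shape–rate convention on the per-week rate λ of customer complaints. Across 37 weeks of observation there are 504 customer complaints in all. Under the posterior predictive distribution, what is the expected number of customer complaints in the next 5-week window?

Total count 504 over total exposure 37 weeks.
By Gamma–Poisson conjugacy, the posterior is Gamma(α + Σx, β + Σt) = Gamma(13 + 504, 10 + 37) = Gamma(517, 47).
Predictive mean over a 5-week window = T·E[λ|data] = 5·517/47 = 55.

55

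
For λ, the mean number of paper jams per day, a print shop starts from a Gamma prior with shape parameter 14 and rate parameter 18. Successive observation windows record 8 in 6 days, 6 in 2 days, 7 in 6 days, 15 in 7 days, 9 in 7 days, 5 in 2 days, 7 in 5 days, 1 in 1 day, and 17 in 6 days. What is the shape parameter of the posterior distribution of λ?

89

Total count: 8 + 6 + 7 + 15 + 9 + 5 + 7 + 1 + 17 = 75.
Total exposure: 6 + 2 + 6 + 7 + 7 + 2 + 5 + 1 + 6 = 42 days.
Posterior: α' = 14 + 75 = 89, β' = 18 + 42 = 60.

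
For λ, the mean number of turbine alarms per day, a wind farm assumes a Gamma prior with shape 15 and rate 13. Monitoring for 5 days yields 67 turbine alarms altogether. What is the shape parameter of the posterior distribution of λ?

82

Total count 67 over total exposure 5 days.
By Gamma–Poisson conjugacy, the posterior is Gamma(α + Σx, β + Σt) = Gamma(15 + 67, 13 + 5) = Gamma(82, 18).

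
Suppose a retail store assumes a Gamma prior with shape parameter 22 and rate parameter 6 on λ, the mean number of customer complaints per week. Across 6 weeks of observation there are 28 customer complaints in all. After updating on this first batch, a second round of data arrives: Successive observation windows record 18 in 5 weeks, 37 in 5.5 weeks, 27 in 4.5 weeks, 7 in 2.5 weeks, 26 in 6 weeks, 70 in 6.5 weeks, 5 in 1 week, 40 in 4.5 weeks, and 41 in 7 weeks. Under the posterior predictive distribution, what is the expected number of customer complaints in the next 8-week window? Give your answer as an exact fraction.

5136/109

Total count 28 over total exposure 6 weeks.
After the first batch: Gamma(22 + 28, 6 + 6) = Gamma(50, 12).
Total count: 18 + 37 + 27 + 7 + 26 + 70 + 5 + 40 + 41 = 271.
Total exposure: 5 + 5.5 + 4.5 + 2.5 + 6 + 6.5 + 1 + 4.5 + 7 = 42.5 weeks.
After the second batch: Gamma(50 + 271, 12 + 42.5) = Gamma(321, 109/2).
Predictive mean over an 8-week window = T·E[λ|data] = 8·321/(109/2) = 5136/109.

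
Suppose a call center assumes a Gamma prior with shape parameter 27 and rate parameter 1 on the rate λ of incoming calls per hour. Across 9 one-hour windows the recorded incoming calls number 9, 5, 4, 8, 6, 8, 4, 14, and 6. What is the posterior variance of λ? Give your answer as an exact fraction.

91/100

Total count: 9 + 5 + 4 + 8 + 6 + 8 + 4 + 14 + 6 = 64.
Total exposure: 9 hours.
Conjugate update: add total count to the shape and total exposure to the rate, giving Gamma(91, 10).
Posterior variance = α'/β'² = 91/100.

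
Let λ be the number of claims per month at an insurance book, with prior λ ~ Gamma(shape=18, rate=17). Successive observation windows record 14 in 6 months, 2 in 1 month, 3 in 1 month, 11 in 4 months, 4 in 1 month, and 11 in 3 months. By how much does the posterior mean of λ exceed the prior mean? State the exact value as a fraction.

159/187

Total count: 14 + 2 + 3 + 11 + 4 + 11 = 45.
Total exposure: 6 + 1 + 1 + 4 + 1 + 3 = 16 months.
Gamma(α, β) with Poisson data over total exposure Σt gives posterior Gamma(α+Σx, β+Σt) = Gamma(63, 33).
Posterior mean = 63/33 = 21/11; prior mean = 18/17 = 18/17. Difference = 21/11 − 18/17 = 159/187.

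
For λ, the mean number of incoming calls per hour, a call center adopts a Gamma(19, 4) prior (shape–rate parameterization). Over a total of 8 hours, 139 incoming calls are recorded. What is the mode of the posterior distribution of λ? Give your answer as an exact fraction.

Total count 139 over total exposure 8 hours.
Gamma(α, β) with Poisson data over total exposure Σt gives posterior Gamma(α+Σx, β+Σt) = Gamma(158, 12).
Posterior mode = (α'−1)/β' = 157/12.

157/12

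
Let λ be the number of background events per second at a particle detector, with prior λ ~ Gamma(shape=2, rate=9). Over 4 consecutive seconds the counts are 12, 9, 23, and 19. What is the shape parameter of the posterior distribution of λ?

65

Total count: 12 + 9 + 23 + 19 = 63.
Total exposure: 4 seconds.
Gamma(α, β) with Poisson data over total exposure Σt gives posterior Gamma(α+Σx, β+Σt) = Gamma(65, 13).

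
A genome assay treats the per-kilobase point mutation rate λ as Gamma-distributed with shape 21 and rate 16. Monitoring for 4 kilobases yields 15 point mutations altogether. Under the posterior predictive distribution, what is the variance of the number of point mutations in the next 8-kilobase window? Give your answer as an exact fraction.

Total count 15 over total exposure 4 kilobases.
Gamma(α, β) with Poisson data over total exposure Σt gives posterior Gamma(α+Σx, β+Σt) = Gamma(36, 20).
The posterior predictive for a window of length T is Negative Binomial with variance T·α'·(β'+T)/β'² = 8·36·28/400 = 504/25.

504/25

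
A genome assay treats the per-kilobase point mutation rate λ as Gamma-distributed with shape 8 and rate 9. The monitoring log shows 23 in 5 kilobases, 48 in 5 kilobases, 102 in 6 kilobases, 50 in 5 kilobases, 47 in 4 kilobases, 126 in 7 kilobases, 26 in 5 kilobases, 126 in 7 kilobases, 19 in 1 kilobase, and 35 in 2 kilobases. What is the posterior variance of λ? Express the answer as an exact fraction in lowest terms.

305/1568

Total count: 23 + 48 + 102 + 50 + 47 + 126 + 26 + 126 + 19 + 35 = 602.
Total exposure: 5 + 5 + 6 + 5 + 4 + 7 + 5 + 7 + 1 + 2 = 47 kilobases.
Conjugate update: add total count to the shape and total exposure to the rate, giving Gamma(610, 56).
Posterior variance = α'/β'² = 610/3136 = 305/1568.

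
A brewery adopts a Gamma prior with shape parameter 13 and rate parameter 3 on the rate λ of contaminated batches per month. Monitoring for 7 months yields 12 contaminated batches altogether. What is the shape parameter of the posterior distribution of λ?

25

Total count 12 over total exposure 7 months.
The Gamma prior is conjugate for the Poisson rate, so λ | data ~ Gamma(13+12, 3+7) = Gamma(25, 10).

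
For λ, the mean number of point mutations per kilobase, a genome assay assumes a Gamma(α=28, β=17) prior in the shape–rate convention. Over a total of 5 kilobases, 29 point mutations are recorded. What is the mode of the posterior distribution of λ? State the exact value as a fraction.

28/11

Total count 29 over total exposure 5 kilobases.
Gamma(α, β) with Poisson data over total exposure Σt gives posterior Gamma(α+Σx, β+Σt) = Gamma(57, 22).
Posterior mode = (α'−1)/β' = 56/22 = 28/11.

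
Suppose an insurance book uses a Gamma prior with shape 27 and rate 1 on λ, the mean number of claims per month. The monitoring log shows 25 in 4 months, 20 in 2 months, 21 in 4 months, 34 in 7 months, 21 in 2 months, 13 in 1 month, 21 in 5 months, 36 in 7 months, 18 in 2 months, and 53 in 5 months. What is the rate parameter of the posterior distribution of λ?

Total count: 25 + 20 + 21 + 34 + 21 + 13 + 21 + 36 + 18 + 53 = 262.
Total exposure: 4 + 2 + 4 + 7 + 2 + 1 + 5 + 7 + 2 + 5 = 39 months.
Conjugate update: add total count to the shape and total exposure to the rate, giving Gamma(289, 40).

40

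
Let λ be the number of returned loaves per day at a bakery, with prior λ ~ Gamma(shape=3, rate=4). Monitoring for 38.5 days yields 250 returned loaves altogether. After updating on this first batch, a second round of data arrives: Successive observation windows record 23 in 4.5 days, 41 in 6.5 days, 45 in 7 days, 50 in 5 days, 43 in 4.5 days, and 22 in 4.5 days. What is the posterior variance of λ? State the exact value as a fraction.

Total count 250 over total exposure 38.5 days.
After the first batch: Gamma(3 + 250, 4 + 38.5) = Gamma(253, 85/2).
Total count: 23 + 41 + 45 + 50 + 43 + 22 = 224.
Total exposure: 4.5 + 6.5 + 7 + 5 + 4.5 + 4.5 = 32 days.
After the second batch: Gamma(253 + 224, 85/2 + 32) = Gamma(477, 149/2).
Posterior variance = α'/β'² = 477/(22201/4) = 1908/22201.

1908/22201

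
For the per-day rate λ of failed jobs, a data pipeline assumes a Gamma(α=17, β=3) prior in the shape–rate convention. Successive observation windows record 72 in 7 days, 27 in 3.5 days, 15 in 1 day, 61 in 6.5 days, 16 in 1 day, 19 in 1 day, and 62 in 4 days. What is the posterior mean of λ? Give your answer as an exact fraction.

Total count: 72 + 27 + 15 + 61 + 16 + 19 + 62 = 272.
Total exposure: 7 + 3.5 + 1 + 6.5 + 1 + 1 + 4 = 24 days.
Posterior: α' = 17 + 272 = 289, β' = 3 + 24 = 27.
Posterior mean = α'/β' = 289/27.

289/27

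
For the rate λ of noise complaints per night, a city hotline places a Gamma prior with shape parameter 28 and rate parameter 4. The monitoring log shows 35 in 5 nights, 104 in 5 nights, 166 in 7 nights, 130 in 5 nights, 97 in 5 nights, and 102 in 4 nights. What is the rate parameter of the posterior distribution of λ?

Total count: 35 + 104 + 166 + 130 + 97 + 102 = 634.
Total exposure: 5 + 5 + 7 + 5 + 5 + 4 = 31 nights.
Gamma(α, β) with Poisson data over total exposure Σt gives posterior Gamma(α+Σx, β+Σt) = Gamma(662, 35).

35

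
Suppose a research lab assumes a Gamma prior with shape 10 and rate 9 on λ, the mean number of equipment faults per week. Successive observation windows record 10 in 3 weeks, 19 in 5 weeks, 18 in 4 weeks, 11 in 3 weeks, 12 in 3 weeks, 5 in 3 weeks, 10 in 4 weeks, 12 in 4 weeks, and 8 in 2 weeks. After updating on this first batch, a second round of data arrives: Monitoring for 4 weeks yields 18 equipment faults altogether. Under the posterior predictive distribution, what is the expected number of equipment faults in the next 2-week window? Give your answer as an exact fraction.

Total count: 10 + 19 + 18 + 11 + 12 + 5 + 10 + 12 + 8 = 105.
Total exposure: 3 + 5 + 4 + 3 + 3 + 3 + 4 + 4 + 2 = 31 weeks.
After the first batch: Gamma(10 + 105, 9 + 31) = Gamma(115, 40).
Total count 18 over total exposure 4 weeks.
After the second batch: Gamma(115 + 18, 40 + 4) = Gamma(133, 44).
Predictive mean over a 2-week window = T·E[λ|data] = 2·133/44 = 133/22.

133/22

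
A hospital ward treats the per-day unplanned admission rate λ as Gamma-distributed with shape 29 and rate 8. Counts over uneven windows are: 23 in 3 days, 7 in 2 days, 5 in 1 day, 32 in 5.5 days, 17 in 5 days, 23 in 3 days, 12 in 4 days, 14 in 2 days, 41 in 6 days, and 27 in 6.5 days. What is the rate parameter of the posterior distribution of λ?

46

Total count: 23 + 7 + 5 + 32 + 17 + 23 + 12 + 14 + 41 + 27 = 201.
Total exposure: 3 + 2 + 1 + 5.5 + 5 + 3 + 4 + 2 + 6 + 6.5 = 38 days.
Posterior: α' = 29 + 201 = 230, β' = 8 + 38 = 46.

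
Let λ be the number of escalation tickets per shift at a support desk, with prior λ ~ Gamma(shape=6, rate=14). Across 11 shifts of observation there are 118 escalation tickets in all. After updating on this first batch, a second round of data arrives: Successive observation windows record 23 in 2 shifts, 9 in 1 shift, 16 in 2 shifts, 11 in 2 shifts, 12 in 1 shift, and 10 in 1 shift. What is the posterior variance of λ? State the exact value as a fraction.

Total count 118 over total exposure 11 shifts.
After the first batch: Gamma(6 + 118, 14 + 11) = Gamma(124, 25).
Total count: 23 + 9 + 16 + 11 + 12 + 10 = 81.
Total exposure: 2 + 1 + 2 + 2 + 1 + 1 = 9 shifts.
After the second batch: Gamma(124 + 81, 25 + 9) = Gamma(205, 34).
Posterior variance = α'/β'² = 205/1156.

205/1156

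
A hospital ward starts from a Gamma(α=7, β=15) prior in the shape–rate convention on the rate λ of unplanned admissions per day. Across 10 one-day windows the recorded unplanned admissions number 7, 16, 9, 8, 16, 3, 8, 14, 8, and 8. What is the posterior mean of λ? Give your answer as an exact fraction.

Total count: 7 + 16 + 9 + 8 + 16 + 3 + 8 + 14 + 8 + 8 = 97.
Total exposure: 10 days.
The Gamma prior is conjugate for the Poisson rate, so λ | data ~ Gamma(7+97, 15+10) = Gamma(104, 25).
Posterior mean = α'/β' = 104/25.

104/25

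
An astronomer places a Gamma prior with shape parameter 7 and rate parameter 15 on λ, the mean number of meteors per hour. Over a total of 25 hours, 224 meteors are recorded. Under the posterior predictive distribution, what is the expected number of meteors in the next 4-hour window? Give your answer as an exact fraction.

231/10

Total count 224 over total exposure 25 hours.
Posterior: α' = 7 + 224 = 231, β' = 15 + 25 = 40.
Predictive mean over a 4-hour window = T·E[λ|data] = 4·231/40 = 231/10.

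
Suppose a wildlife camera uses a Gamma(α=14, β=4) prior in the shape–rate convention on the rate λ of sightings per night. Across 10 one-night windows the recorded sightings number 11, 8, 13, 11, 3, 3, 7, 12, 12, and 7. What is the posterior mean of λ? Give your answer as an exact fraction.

Total count: 11 + 8 + 13 + 11 + 3 + 3 + 7 + 12 + 12 + 7 = 87.
Total exposure: 10 nights.
Conjugate update: add total count to the shape and total exposure to the rate, giving Gamma(101, 14).
Posterior mean = α'/β' = 101/14.

101/14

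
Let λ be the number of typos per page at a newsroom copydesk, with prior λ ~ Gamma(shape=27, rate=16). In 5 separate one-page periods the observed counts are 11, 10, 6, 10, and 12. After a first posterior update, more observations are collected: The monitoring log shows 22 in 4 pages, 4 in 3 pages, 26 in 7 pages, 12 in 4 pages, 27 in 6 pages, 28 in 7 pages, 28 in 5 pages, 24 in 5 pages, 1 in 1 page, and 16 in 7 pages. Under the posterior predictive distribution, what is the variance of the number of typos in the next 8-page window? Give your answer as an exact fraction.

41184/1225

Total count: 11 + 10 + 6 + 10 + 12 = 49.
Total exposure: 5 pages.
After the first batch: Gamma(27 + 49, 16 + 5) = Gamma(76, 21).
Total count: 22 + 4 + 26 + 12 + 27 + 28 + 28 + 24 + 1 + 16 = 188.
Total exposure: 4 + 3 + 7 + 4 + 6 + 7 + 5 + 5 + 1 + 7 = 49 pages.
After the second batch: Gamma(76 + 188, 21 + 49) = Gamma(264, 70).
The posterior predictive for a window of length T is Negative Binomial with variance T·α'·(β'+T)/β'² = 8·264·78/4900 = 41184/1225.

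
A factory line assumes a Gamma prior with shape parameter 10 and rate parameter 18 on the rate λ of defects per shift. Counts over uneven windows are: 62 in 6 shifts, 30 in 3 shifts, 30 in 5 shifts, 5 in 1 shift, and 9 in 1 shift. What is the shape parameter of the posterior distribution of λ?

Total count: 62 + 30 + 30 + 5 + 9 = 136.
Total exposure: 6 + 3 + 5 + 1 + 1 = 16 shifts.
Gamma(α, β) with Poisson data over total exposure Σt gives posterior Gamma(α+Σx, β+Σt) = Gamma(146, 34).

146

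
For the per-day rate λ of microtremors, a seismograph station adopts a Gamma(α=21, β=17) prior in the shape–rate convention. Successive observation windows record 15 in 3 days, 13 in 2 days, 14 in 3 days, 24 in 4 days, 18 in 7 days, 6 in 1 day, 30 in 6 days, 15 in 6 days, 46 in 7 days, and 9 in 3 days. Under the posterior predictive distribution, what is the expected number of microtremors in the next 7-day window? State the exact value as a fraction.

1477/59

Total count: 15 + 13 + 14 + 24 + 18 + 6 + 30 + 15 + 46 + 9 = 190.
Total exposure: 3 + 2 + 3 + 4 + 7 + 1 + 6 + 6 + 7 + 3 = 42 days.
By Gamma–Poisson conjugacy, the posterior is Gamma(α + Σx, β + Σt) = Gamma(21 + 190, 17 + 42) = Gamma(211, 59).
Predictive mean over a 7-day window = T·E[λ|data] = 7·211/59 = 1477/59.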